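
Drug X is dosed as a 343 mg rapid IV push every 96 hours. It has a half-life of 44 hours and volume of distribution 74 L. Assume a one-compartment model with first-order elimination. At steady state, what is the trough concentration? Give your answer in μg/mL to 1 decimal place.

1.3 μg/mL

τ/t½ = 96/44 ≈ 2.1818, so fraction remaining f = (1/2)^(96/44) ≈ 0.2204.
At steady state, accumulation factor R = 1/(1 − e^(−kτ)) ≈ 1.2827.
Each bolus raises the concentration by D/Vd = 343/74 ≈ 4.635 μg/mL.
Steady-state peak Cmax,ss = C₀·R ≈ 4.635 × 1.2827 ≈ 5.945 μg/mL.
One interval later, Cmin,ss = Cmax,ss·e^(−kτ) ≈ 5.945 × 0.2204 ≈ 1.310 μg/mL.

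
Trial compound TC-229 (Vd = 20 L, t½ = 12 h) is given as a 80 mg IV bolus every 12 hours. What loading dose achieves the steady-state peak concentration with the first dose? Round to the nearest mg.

f = (1/2)^(12/12) ≈ 0.500000; accumulation ratio R = 1/(1−f) ≈ 2.00000.
Loading dose to hit Cmax,ss on first dose: D_load = D_maint·R ≈ 80 × 2.00000 ≈ 160.00 mg.

160 mg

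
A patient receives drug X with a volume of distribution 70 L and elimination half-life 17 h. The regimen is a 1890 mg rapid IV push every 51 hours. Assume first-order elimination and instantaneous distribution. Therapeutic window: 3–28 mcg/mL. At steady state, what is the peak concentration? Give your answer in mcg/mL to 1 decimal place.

τ = 51 h = 3 half-lives, so f = (1/2)^3 = 0.125.
At steady state, R = 1/(1 − 0.125) = 8/7.
Single-dose peak C₀ = D/Vd = 1890/70 = 27 mcg/mL.
Steady-state peak Cmax,ss = C₀·R = 27 × 8/7 ≈ 30.857 mcg/mL.
Peak 30.9 mcg/mL vs MTC 28 mcg/mL: exceeds toxic threshold.

30.9 mcg/mL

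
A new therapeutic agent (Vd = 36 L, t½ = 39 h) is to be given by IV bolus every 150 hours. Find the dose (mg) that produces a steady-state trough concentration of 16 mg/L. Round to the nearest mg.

τ/t½ = 150/39 ≈ 3.8462, so f = (1/2)^(150/39) ≈ 0.069533.
Cmin,ss = (D/Vd)·f/(1−f), so D = Cmin,ss·Vd·(1−f)/f.
D = 16 × 36 × (1−f)/f ≈ 16 × 36 × 13.38166 ≈ 7707.84 mg.

7708 mg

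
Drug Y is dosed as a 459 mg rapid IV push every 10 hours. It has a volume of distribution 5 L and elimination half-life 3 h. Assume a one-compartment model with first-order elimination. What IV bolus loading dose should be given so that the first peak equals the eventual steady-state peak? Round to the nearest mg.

510 mg

f = (1/2)^(10/3) ≈ 0.099213; accumulation ratio R = 1/(1−f) ≈ 1.11014.
Loading dose to hit Cmax,ss on first dose: D_load = D_maint·R ≈ 459 × 1.11014 ≈ 509.55 mg.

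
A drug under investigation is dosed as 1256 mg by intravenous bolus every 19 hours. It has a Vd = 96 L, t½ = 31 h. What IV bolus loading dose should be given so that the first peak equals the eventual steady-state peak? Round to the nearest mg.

3629 mg

f = (1/2)^(19/31) ≈ 0.653880; accumulation ratio R = 1/(1−f) ≈ 2.88917.
Loading dose to hit Cmax,ss on first dose: D_load = D_maint·R ≈ 1256 × 2.88917 ≈ 3628.80 mg.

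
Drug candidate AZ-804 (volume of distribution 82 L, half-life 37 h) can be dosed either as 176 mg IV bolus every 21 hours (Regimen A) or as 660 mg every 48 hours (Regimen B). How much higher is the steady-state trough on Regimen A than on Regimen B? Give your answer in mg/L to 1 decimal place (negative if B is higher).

Regimen A: f = (1/2)^(21/37) ≈ 0.6748; Cmin,ss = (176/82)·f/(1−f) ≈ 4.454 mg/L.
Regimen B: f = (1/2)^(48/37) ≈ 0.4069; Cmin,ss = (660/82)·f/(1−f) ≈ 5.522 mg/L.
Difference ≈ 4.454 − 5.522 ≈ -1.068 mg/L.

-1.1 mg/L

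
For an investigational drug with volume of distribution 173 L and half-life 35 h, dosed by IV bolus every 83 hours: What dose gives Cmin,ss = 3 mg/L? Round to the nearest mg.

2167 mg

τ/t½ = 83/35 ≈ 2.3714, so f = (1/2)^(83/35) ≈ 0.193254.
Cmin,ss = (D/Vd)·f/(1−f), so D = Cmin,ss·Vd·(1−f)/f.
D = 3 × 173 × (1−f)/f ≈ 3 × 173 × 4.17454 ≈ 2166.59 mg.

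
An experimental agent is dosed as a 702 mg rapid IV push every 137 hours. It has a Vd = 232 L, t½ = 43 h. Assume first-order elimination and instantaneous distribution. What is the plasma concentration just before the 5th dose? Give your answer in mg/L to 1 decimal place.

0.4 mg/L

f = (1/2)^(τ/t½) = (1/2)^(137/43) ≈ 0.1099.
C₀ = D/Vd = 702/232 ≈ 3.026 mg/L.
Before the 5th dose, 4 doses have been given. Superposition: Cmin = C₀·(f + f² + … + f^4).
≈ 3.026 × (0.1099 + 0.0121 + 0.0013 + 0.0001) ≈ 3.026 × 0.1234 ≈ 0.373 mg/L.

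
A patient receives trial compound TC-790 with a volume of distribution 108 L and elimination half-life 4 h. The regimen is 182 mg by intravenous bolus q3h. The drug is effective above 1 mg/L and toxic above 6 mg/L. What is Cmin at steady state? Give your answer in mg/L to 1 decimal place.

Over one 3-h interval, 3/4 ≈ 0.75 half-lives elapse, leaving f ≈ 0.5946 of each dose.
Each bolus raises the concentration by D/Vd = 182/108 ≈ 1.685 mg/L.
Steady-state trough Cmin,ss = C₀·f/(1−f) ≈ 1.685 × 0.5946/0.4054 ≈ 2.471 mg/L.
Trough 2.5 mg/L vs MEC 1 mg/L: adequate.

2.5 mg/L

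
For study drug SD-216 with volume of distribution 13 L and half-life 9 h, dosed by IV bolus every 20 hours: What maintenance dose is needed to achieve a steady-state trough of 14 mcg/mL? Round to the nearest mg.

667 mg

τ/t½ = 20/9 ≈ 2.2222, so f = (1/2)^(20/9) ≈ 0.214311.
Cmin,ss = (D/Vd)·f/(1−f), so D = Cmin,ss·Vd·(1−f)/f.
D = 14 × 13 × (1−f)/f ≈ 14 × 13 × 3.66612 ≈ 667.23 mg.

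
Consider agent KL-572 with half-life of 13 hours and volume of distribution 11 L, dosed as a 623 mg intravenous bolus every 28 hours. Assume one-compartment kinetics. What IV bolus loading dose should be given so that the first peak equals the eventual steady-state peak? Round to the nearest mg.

f = (1/2)^(28/13) ≈ 0.224713; accumulation ratio R = 1/(1−f) ≈ 1.28984.
Loading dose to hit Cmax,ss on first dose: D_load = D_maint·R ≈ 623 × 1.28984 ≈ 803.57 mg.

804 mg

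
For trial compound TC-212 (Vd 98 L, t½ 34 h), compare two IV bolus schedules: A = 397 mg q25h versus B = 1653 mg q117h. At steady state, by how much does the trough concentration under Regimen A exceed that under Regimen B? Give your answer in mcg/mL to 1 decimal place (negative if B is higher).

4.4 mcg/mL

Regimen A: f = (1/2)^(25/34) ≈ 0.6007; Cmin,ss = (397/98)·f/(1−f) ≈ 6.094 mcg/mL.
Regimen B: f = (1/2)^(117/34) ≈ 0.0921; Cmin,ss = (1653/98)·f/(1−f) ≈ 1.711 mcg/mL.
Difference ≈ 6.094 − 1.711 ≈ 4.383 mcg/mL.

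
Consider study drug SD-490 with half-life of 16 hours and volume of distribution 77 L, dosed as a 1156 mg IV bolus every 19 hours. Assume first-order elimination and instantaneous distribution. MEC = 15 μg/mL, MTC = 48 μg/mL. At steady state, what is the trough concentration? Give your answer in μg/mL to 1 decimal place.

Over one 19-h interval, 19/16 ≈ 1.1875 half-lives elapse, leaving f ≈ 0.4391 of each dose.
At steady state, accumulation factor R = 1/(1 − e^(−kτ)) ≈ 1.7828.
Each bolus raises the concentration by D/Vd = 1156/77 ≈ 15.013 μg/mL.
Cmax,ss = C₀/(1 − f) ≈ 15.013/0.5609 ≈ 26.766 μg/mL.
Steady-state trough Cmin,ss = Cmax,ss·f ≈ 26.766 × 0.4391 ≈ 11.753 μg/mL.
Trough 11.8 μg/mL vs MEC 15 μg/mL: subtherapeutic.

11.8 μg/mL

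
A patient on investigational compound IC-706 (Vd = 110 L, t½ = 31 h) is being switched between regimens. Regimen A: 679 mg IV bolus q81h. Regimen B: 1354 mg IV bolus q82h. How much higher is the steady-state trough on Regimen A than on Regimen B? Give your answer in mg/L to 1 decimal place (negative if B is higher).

Regimen A: f = (1/2)^(81/31) ≈ 0.1635; Cmin,ss = (679/110)·f/(1−f) ≈ 1.207 mg/L.
Regimen B: f = (1/2)^(82/31) ≈ 0.1599; Cmin,ss = (1354/110)·f/(1−f) ≈ 2.343 mg/L.
Difference ≈ 1.207 − 2.343 ≈ -1.136 mg/L.

-1.1 mg/L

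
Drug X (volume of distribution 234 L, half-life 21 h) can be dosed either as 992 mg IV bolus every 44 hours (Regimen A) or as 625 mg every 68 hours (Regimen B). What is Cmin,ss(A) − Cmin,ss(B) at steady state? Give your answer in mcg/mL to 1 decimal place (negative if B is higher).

Regimen A: f = (1/2)^(44/21) ≈ 0.2340; Cmin,ss = (992/234)·f/(1−f) ≈ 1.295 mcg/mL.
Regimen B: f = (1/2)^(68/21) ≈ 0.1060; Cmin,ss = (625/234)·f/(1−f) ≈ 0.317 mcg/mL.
Difference ≈ 1.295 − 0.317 ≈ 0.978 mcg/mL.

1.0 mcg/mL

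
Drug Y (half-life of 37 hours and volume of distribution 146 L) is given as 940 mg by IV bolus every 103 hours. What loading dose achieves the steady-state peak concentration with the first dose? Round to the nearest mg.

1100 mg

f = (1/2)^(103/37) ≈ 0.145210; accumulation ratio R = 1/(1−f) ≈ 1.16988.
Loading dose to hit Cmax,ss on first dose: D_load = D_maint·R ≈ 940 × 1.16988 ≈ 1099.69 mg.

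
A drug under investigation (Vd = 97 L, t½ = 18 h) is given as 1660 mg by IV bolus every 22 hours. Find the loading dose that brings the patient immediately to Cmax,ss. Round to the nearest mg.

2905 mg

f = (1/2)^(22/18) ≈ 0.428622; accumulation ratio R = 1/(1−f) ≈ 1.75015.
Loading dose to hit Cmax,ss on first dose: D_load = D_maint·R ≈ 1660 × 1.75015 ≈ 2905.25 mg.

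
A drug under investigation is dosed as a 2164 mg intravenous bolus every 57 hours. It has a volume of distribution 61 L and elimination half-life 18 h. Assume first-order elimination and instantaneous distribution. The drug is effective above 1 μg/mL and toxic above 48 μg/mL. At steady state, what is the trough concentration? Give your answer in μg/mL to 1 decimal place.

Over one 57-h interval, 57/18 ≈ 3.1667 half-lives elapse, leaving f ≈ 0.1114 of each dose.
At steady state, accumulation factor R = 1/(1 − e^(−kτ)) ≈ 1.1254.
Each bolus raises the concentration by D/Vd = 2164/61 ≈ 35.475 μg/mL.
Steady-state peak Cmax,ss = C₀·R ≈ 35.475 × 1.1254 ≈ 39.924 μg/mL.
One interval later, Cmin,ss = Cmax,ss·e^(−kτ) ≈ 39.924 × 0.1114 ≈ 4.448 μg/mL.
Trough 4.4 μg/mL vs MEC 1 μg/mL: adequate.

4.4 μg/mL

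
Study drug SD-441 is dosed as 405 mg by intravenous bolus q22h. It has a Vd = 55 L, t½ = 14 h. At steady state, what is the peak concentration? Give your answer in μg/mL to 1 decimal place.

k = ln2/t½ = ln2/14 ≈ 0.049511 h⁻¹; fraction remaining f = e^(−kτ) = e^(−0.049511×22) ≈ 0.3365.
Accumulation ratio R = 1/(1 − f) ≈ 1/0.6635 ≈ 1.5072.
Single-dose peak C₀ = D/Vd = 405/55 ≈ 7.364 μg/mL.
Cmax,ss = C₀/(1 − f) ≈ 7.364/0.6635 ≈ 11.099 μg/mL.

11.1 μg/mL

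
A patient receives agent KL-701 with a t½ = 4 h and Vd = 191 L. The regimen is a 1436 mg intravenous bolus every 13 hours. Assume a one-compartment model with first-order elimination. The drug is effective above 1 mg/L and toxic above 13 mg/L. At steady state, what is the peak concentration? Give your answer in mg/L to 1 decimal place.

8.4 mg/L

k = ln2/t½ = ln2/4 ≈ 0.173287 h⁻¹; fraction remaining f = e^(−kτ) = e^(−0.173287×13) ≈ 0.1051.
Accumulation ratio R = 1/(1 − f) ≈ 1/0.8949 ≈ 1.1174.
Each bolus raises the concentration by D/Vd = 1436/191 ≈ 7.518 mg/L.
Cmax,ss = C₀/(1 − f) ≈ 7.518/0.8949 ≈ 8.401 mg/L.
Peak 8.4 mg/L vs MTC 13 mg/L: below toxic threshold.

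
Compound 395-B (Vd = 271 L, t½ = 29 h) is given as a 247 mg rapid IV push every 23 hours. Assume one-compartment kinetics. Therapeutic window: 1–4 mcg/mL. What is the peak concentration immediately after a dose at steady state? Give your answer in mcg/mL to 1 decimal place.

2.2 mcg/mL

k = ln2/t½ = ln2/29 ≈ 0.023902 h⁻¹; fraction remaining f = e^(−kτ) = e^(−0.023902×23) ≈ 0.5771.
Accumulation ratio R = 1/(1 − f) ≈ 1/0.4229 ≈ 2.3646.
Single-dose peak C₀ = D/Vd = 247/271 ≈ 0.911 mcg/mL.
Steady-state peak Cmax,ss = C₀·R ≈ 0.911 × 2.3646 ≈ 2.154 mcg/mL.
Peak 2.2 mcg/mL vs MTC 4 mcg/mL: below toxic threshold.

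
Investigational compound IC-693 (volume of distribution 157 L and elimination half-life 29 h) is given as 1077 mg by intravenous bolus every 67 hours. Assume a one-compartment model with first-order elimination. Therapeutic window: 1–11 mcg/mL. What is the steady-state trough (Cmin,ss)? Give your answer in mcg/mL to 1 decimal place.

1.7 mcg/mL

k = ln2/t½ = ln2/29 ≈ 0.023902 h⁻¹; fraction remaining f = e^(−kτ) = e^(−0.023902×67) ≈ 0.2016.
Single-dose peak C₀ = D/Vd = 1077/157 ≈ 6.860 mcg/mL.
Steady-state trough Cmin,ss = C₀·f/(1−f) ≈ 6.860 × 0.2016/0.7984 ≈ 1.732 mcg/mL.
Trough 1.7 mcg/mL vs MEC 1 mcg/mL: adequate.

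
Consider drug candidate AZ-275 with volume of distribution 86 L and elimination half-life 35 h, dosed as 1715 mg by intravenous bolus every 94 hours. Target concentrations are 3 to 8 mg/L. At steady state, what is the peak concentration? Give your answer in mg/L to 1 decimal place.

k = ln2/t½ = ln2/35 ≈ 0.019804 h⁻¹; fraction remaining f = e^(−kτ) = e^(−0.019804×94) ≈ 0.1554.
At steady state, accumulation factor R = 1/(1 − e^(−kτ)) ≈ 1.1840.
Single-dose peak C₀ = D/Vd = 1715/86 ≈ 19.942 mg/L.
Cmax,ss = C₀/(1 − f) ≈ 19.942/0.8446 ≈ 23.611 mg/L.
Peak 23.6 mg/L vs MTC 8 mg/L: exceeds toxic threshold.

23.6 mg/L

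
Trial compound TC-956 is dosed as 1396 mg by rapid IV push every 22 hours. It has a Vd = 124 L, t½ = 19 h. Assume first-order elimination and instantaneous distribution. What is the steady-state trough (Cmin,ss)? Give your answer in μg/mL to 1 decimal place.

9.1 μg/mL

τ/t½ = 22/19 ≈ 1.1579, so fraction remaining f = (1/2)^(22/19) ≈ 0.4482.
Accumulation ratio R = 1/(1 − f) ≈ 1/0.5518 ≈ 1.8123.
Single-dose peak C₀ = D/Vd = 1396/124 ≈ 11.258 μg/mL.
Cmax,ss = C₀/(1 − f) ≈ 11.258/0.5518 ≈ 20.402 μg/mL.
Steady-state trough Cmin,ss = Cmax,ss·f ≈ 20.402 × 0.4482 ≈ 9.144 μg/mL.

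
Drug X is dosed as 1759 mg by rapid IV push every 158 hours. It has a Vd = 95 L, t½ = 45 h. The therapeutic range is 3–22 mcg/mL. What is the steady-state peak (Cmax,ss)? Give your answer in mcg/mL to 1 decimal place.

Over one 158-h interval, 158/45 ≈ 3.5111 half-lives elapse, leaving f ≈ 0.0877 of each dose.
Accumulation ratio R = 1/(1 − f) ≈ 1/0.9123 ≈ 1.0961.
Each bolus raises the concentration by D/Vd = 1759/95 ≈ 18.516 mcg/mL.
Steady-state peak Cmax,ss = C₀·R ≈ 18.516 × 1.0961 ≈ 20.295 mcg/mL.
Peak 20.3 mcg/mL vs MTC 22 mcg/mL: below toxic threshold.

20.3 mcg/mL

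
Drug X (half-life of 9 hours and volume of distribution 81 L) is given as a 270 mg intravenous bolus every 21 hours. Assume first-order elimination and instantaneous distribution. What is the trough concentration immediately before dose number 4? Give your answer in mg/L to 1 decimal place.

f = (1/2)^(τ/t½) = (1/2)^(21/9) ≈ 0.1984.
C₀ = D/Vd = 270/81 ≈ 3.333 mg/L.
Before the 4th dose, 3 doses have been given. Superposition: Cmin = C₀·(f + f² + … + f^3).
≈ 3.333 × (0.1984 + 0.0394 + 0.0078) ≈ 3.333 × 0.2456 ≈ 0.819 mg/L.

0.8 mg/L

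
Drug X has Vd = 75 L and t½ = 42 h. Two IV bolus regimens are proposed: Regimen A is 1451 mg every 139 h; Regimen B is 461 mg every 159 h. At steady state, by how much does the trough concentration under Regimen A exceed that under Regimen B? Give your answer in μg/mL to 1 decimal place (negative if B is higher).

1.7 μg/mL

Regimen A: f = (1/2)^(139/42) ≈ 0.1009; Cmin,ss = (1451/75)·f/(1−f) ≈ 2.171 μg/mL.
Regimen B: f = (1/2)^(159/42) ≈ 0.0725; Cmin,ss = (461/75)·f/(1−f) ≈ 0.480 μg/mL.
Difference ≈ 2.171 − 0.480 ≈ 1.691 μg/mL.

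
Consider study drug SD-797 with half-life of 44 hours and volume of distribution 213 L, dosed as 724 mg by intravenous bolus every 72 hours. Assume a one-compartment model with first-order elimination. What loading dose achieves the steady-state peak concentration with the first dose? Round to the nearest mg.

1067 mg

f = (1/2)^(72/44) ≈ 0.321666; accumulation ratio R = 1/(1−f) ≈ 1.47420.
Loading dose to hit Cmax,ss on first dose: D_load = D_maint·R ≈ 724 × 1.47420 ≈ 1067.32 mg.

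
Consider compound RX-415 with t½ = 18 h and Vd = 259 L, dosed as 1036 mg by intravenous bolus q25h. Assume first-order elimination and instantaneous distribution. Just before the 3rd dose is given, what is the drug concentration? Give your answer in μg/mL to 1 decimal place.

f = (1/2)^(τ/t½) = (1/2)^(25/18) ≈ 0.3819.
C₀ = D/Vd = 1036/259 ≈ 4.000 μg/mL.
Before the 3rd dose, 2 doses have been given. Superposition: Cmin = C₀·(f + f²).
≈ 4.000 × (0.3819 + 0.1458) ≈ 4.000 × 0.5277 ≈ 2.111 μg/mL.

2.1 μg/mL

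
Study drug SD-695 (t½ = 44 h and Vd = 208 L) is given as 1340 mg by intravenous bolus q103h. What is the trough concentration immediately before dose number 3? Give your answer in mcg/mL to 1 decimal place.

1.5 mcg/mL

f = (1/2)^(τ/t½) = (1/2)^(103/44) ≈ 0.1974.
C₀ = D/Vd = 1340/208 ≈ 6.442 mcg/mL.
Before the 3rd dose, 2 doses have been given. Superposition: Cmin = C₀·(f + f²).
≈ 6.442 × (0.1974 + 0.0390) ≈ 6.442 × 0.2364 ≈ 1.523 mcg/mL.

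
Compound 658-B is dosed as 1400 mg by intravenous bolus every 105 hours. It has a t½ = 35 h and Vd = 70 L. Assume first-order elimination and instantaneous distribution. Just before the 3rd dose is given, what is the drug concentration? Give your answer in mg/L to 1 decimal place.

f = (1/2)^(τ/t½) = (1/2)^(105/35) ≈ 0.1250.
C₀ = D/Vd = 1400/70 ≈ 20.000 mg/L.
Before the 3rd dose, 2 doses have been given. Superposition: Cmin = C₀·(f + f²).
≈ 20.000 × (0.1250 + 0.0156) ≈ 20.000 × 0.1406 ≈ 2.812 mg/L.

2.8 mg/L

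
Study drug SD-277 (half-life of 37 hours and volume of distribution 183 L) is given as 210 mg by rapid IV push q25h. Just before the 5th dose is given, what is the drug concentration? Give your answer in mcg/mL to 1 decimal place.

1.6 mcg/mL

f = (1/2)^(τ/t½) = (1/2)^(25/37) ≈ 0.6260.
C₀ = D/Vd = 210/183 ≈ 1.148 mcg/mL.
Before the 5th dose, 4 doses have been given. Superposition: Cmin = C₀·(f + f² + … + f^4).
≈ 1.148 × (0.6260 + 0.3919 + 0.2453 + 0.1536) ≈ 1.148 × 1.4168 ≈ 1.626 mcg/mL.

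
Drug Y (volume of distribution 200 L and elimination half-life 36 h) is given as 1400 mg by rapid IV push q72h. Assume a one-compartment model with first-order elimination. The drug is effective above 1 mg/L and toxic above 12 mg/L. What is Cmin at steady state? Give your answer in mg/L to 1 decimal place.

2.3 mg/L

The dosing interval is 2 half-lives, so f = 2^(−2) = 0.25.
Accumulation ratio R = 1/(1 − f) = 1/0.75 = 4/3.
Single-dose peak C₀ = D/Vd = 1400/200 = 7 mg/L.
Steady-state peak Cmax,ss = C₀·R = 7 × 4/3 ≈ 9.333 mg/L.
Steady-state trough Cmin,ss = Cmax,ss·f ≈ 9.333 × 0.25 ≈ 2.333 mg/L.
Trough 2.3 mg/L vs MEC 1 mg/L: adequate.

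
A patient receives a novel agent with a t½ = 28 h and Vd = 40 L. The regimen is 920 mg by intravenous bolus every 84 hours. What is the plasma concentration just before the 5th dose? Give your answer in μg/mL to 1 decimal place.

f = (1/2)^(τ/t½) = (1/2)^(84/28) ≈ 0.1250.
C₀ = D/Vd = 920/40 ≈ 23.000 μg/mL.
Before the 5th dose, 4 doses have been given. Superposition: Cmin = C₀·(f + f² + … + f^4).
≈ 23.000 × (0.1250 + 0.0156 + 0.0020 + 0.0002) ≈ 23.000 × 0.1428 ≈ 3.284 μg/mL.

3.3 μg/mL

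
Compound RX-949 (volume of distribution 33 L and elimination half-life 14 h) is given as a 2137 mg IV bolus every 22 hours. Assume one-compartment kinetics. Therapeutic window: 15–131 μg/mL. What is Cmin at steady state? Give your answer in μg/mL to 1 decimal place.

32.8 μg/mL

Over one 22-h interval, 22/14 ≈ 1.5714 half-lives elapse, leaving f ≈ 0.3365 of each dose.
Single-dose peak C₀ = D/Vd = 2137/33 ≈ 64.758 μg/mL.
Steady-state trough Cmin,ss = C₀·f/(1−f) ≈ 64.758 × 0.3365/0.6635 ≈ 32.843 μg/mL.
Trough 32.8 μg/mL vs MEC 15 μg/mL: adequate.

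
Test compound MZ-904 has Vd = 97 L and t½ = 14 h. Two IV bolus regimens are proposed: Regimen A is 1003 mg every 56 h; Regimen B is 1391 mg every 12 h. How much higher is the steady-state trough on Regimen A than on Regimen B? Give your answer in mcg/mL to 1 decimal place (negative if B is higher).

-17.0 mcg/mL

Regimen A: f = (1/2)^(56/14) ≈ 0.0625; Cmin,ss = (1003/97)·f/(1−f) ≈ 0.689 mcg/mL.
Regimen B: f = (1/2)^(12/14) ≈ 0.5520; Cmin,ss = (1391/97)·f/(1−f) ≈ 17.669 mcg/mL.
Difference ≈ 0.689 − 17.669 ≈ -16.980 mcg/mL.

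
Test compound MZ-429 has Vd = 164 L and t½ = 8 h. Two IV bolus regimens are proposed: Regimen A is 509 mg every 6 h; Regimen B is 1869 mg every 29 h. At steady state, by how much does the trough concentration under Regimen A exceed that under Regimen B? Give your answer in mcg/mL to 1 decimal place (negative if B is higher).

Regimen A: f = (1/2)^(6/8) ≈ 0.5946; Cmin,ss = (509/164)·f/(1−f) ≈ 4.552 mcg/mL.
Regimen B: f = (1/2)^(29/8) ≈ 0.0811; Cmin,ss = (1869/164)·f/(1−f) ≈ 1.006 mcg/mL.
Difference ≈ 4.552 − 1.006 ≈ 3.546 mcg/mL.

3.5 mcg/mL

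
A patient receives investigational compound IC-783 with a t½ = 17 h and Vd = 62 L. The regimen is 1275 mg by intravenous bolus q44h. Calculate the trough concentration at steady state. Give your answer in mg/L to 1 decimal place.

4.1 mg/L

τ/t½ = 44/17 ≈ 2.5882, so fraction remaining f = (1/2)^(44/17) ≈ 0.1663.
Each bolus raises the concentration by D/Vd = 1275/62 ≈ 20.565 mg/L.
Steady-state trough Cmin,ss = C₀·f/(1−f) ≈ 20.565 × 0.1663/0.8337 ≈ 4.102 mg/L.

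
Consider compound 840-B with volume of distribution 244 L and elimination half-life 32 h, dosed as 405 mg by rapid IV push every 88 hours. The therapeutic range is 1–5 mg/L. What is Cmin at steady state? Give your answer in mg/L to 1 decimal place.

0.3 mg/L

Over one 88-h interval, 88/32 ≈ 2.75 half-lives elapse, leaving f ≈ 0.1487 of each dose.
Accumulation ratio R = 1/(1 − f) ≈ 1/0.8513 ≈ 1.1747.
Single-dose peak C₀ = D/Vd = 405/244 ≈ 1.660 mg/L.
Cmax,ss = C₀/(1 − f) ≈ 1.660/0.8513 ≈ 1.950 mg/L.
One interval later, Cmin,ss = Cmax,ss·e^(−kτ) ≈ 1.950 × 0.1487 ≈ 0.290 mg/L.
Trough 0.3 mg/L vs MEC 1 mg/L: subtherapeutic.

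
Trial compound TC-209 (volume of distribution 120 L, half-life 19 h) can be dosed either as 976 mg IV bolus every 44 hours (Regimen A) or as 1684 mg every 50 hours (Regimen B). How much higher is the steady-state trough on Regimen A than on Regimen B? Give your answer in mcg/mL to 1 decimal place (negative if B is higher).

-0.7 mcg/mL

Regimen A: f = (1/2)^(44/19) ≈ 0.2009; Cmin,ss = (976/120)·f/(1−f) ≈ 2.045 mcg/mL.
Regimen B: f = (1/2)^(50/19) ≈ 0.1614; Cmin,ss = (1684/120)·f/(1−f) ≈ 2.701 mcg/mL.
Difference ≈ 2.045 − 2.701 ≈ -0.656 mcg/mL.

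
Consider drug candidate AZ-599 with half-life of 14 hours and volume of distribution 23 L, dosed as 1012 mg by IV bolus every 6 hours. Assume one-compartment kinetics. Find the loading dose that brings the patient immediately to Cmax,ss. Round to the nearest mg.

3938 mg

f = (1/2)^(6/14) ≈ 0.742997; accumulation ratio R = 1/(1−f) ≈ 3.89101.
Loading dose to hit Cmax,ss on first dose: D_load = D_maint·R ≈ 1012 × 3.89101 ≈ 3937.70 mg.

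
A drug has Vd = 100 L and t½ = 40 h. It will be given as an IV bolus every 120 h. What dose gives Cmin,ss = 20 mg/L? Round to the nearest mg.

τ/t½ = 120/40 ≈ 3, so f = (1/2)^(120/40) ≈ 0.125000.
Cmin,ss = (D/Vd)·f/(1−f), so D = Cmin,ss·Vd·(1−f)/f.
D = 20 × 100 × (1−f)/f ≈ 20 × 100 × 7.00000 ≈ 14000.00 mg.

14000 mg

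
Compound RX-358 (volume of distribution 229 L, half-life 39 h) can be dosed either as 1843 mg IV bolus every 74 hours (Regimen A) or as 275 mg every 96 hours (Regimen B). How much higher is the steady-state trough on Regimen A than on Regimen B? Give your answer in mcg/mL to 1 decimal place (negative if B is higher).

Regimen A: f = (1/2)^(74/39) ≈ 0.2684; Cmin,ss = (1843/229)·f/(1−f) ≈ 2.953 mcg/mL.
Regimen B: f = (1/2)^(96/39) ≈ 0.1816; Cmin,ss = (275/229)·f/(1−f) ≈ 0.266 mcg/mL.
Difference ≈ 2.953 − 0.266 ≈ 2.687 mcg/mL.

2.7 mcg/mL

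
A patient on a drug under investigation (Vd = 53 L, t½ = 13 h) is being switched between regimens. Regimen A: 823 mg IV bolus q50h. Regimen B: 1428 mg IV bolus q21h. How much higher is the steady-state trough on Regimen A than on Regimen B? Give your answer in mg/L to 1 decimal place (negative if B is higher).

Regimen A: f = (1/2)^(50/13) ≈ 0.0695; Cmin,ss = (823/53)·f/(1−f) ≈ 1.160 mg/L.
Regimen B: f = (1/2)^(21/13) ≈ 0.3264; Cmin,ss = (1428/53)·f/(1−f) ≈ 13.056 mg/L.
Difference ≈ 1.160 − 13.056 ≈ -11.896 mg/L.

-11.9 mg/L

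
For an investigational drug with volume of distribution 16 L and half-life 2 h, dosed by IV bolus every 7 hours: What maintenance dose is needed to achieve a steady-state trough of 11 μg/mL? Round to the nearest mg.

τ/t½ = 7/2 ≈ 3.5, so f = (1/2)^(7/2) ≈ 0.088388.
Cmin,ss = (D/Vd)·f/(1−f), so D = Cmin,ss·Vd·(1−f)/f.
D = 11 × 16 × (1−f)/f ≈ 11 × 16 × 10.31375 ≈ 1815.22 mg.

1815 mg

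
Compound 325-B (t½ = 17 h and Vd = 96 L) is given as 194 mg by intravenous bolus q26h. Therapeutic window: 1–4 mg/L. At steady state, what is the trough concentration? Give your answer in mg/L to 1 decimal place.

1.1 mg/L

k = ln2/t½ = ln2/17 ≈ 0.040773 h⁻¹; fraction remaining f = e^(−kτ) = e^(−0.040773×26) ≈ 0.3464.
At steady state, accumulation factor R = 1/(1 − e^(−kτ)) ≈ 1.5300.
Single-dose peak C₀ = D/Vd = 194/96 ≈ 2.021 mg/L.
Steady-state peak Cmax,ss = C₀·R ≈ 2.021 × 1.5300 ≈ 3.092 mg/L.
Steady-state trough Cmin,ss = Cmax,ss·f ≈ 3.092 × 0.3464 ≈ 1.071 mg/L.
Trough 1.1 mg/L vs MEC 1 mg/L: adequate.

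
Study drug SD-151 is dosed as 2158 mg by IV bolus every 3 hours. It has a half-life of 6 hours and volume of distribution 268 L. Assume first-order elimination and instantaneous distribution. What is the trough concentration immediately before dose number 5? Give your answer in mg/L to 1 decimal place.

14.6 mg/L

f = (1/2)^(τ/t½) = (1/2)^(3/6) ≈ 0.7071.
C₀ = D/Vd = 2158/268 ≈ 8.052 mg/L.
Before the 5th dose, 4 doses have been given. Superposition: Cmin = C₀·(f + f² + … + f^4).
≈ 8.052 × (0.7071 + 0.5000 + 0.3535 + 0.2500) ≈ 8.052 × 1.8106 ≈ 14.579 mg/L.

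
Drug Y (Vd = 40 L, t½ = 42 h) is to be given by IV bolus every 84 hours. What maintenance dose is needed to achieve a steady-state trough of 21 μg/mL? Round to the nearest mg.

τ/t½ = 84/42 ≈ 2, so f = (1/2)^(84/42) ≈ 0.250000.
Cmin,ss = (D/Vd)·f/(1−f), so D = Cmin,ss·Vd·(1−f)/f.
D = 21 × 40 × (1−f)/f ≈ 21 × 40 × 3.00000 ≈ 2520.00 mg.

2520 mg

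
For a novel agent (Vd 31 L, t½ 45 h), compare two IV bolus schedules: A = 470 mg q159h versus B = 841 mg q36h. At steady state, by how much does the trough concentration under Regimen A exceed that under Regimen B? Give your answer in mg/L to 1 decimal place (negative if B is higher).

Regimen A: f = (1/2)^(159/45) ≈ 0.0864; Cmin,ss = (470/31)·f/(1−f) ≈ 1.434 mg/L.
Regimen B: f = (1/2)^(36/45) ≈ 0.5743; Cmin,ss = (841/31)·f/(1−f) ≈ 36.599 mg/L.
Difference ≈ 1.434 − 36.599 ≈ -35.165 mg/L.

-35.2 mg/L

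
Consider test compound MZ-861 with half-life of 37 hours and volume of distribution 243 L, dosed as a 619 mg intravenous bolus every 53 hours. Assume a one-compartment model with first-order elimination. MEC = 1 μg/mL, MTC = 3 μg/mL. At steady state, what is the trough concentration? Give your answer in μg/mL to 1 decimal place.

1.5 μg/mL

k = ln2/t½ = ln2/37 ≈ 0.018734 h⁻¹; fraction remaining f = e^(−kτ) = e^(−0.018734×53) ≈ 0.3705.
Each bolus raises the concentration by D/Vd = 619/243 ≈ 2.547 μg/mL.
Steady-state trough Cmin,ss = C₀·f/(1−f) ≈ 2.547 × 0.3705/0.6295 ≈ 1.499 μg/mL.
Trough 1.5 μg/mL vs MEC 1 μg/mL: adequate.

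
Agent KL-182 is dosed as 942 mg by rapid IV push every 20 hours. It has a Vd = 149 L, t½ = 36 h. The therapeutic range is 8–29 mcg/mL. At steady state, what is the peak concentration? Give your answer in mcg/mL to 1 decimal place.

19.8 mcg/mL

τ/t½ = 20/36 ≈ 0.55556, so fraction remaining f = (1/2)^(20/36) ≈ 0.6804.
Accumulation ratio R = 1/(1 − f) ≈ 1/0.3196 ≈ 3.1289.
Single-dose peak C₀ = D/Vd = 942/149 ≈ 6.322 mcg/mL.
Cmax,ss = C₀/(1 − f) ≈ 6.322/0.3196 ≈ 19.781 mcg/mL.
Peak 19.8 mcg/mL vs MTC 29 mcg/mL: below toxic threshold.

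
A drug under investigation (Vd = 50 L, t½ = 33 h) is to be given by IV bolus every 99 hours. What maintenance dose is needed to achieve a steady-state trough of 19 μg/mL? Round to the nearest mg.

τ/t½ = 99/33 ≈ 3, so f = (1/2)^(99/33) ≈ 0.125000.
Cmin,ss = (D/Vd)·f/(1−f), so D = Cmin,ss·Vd·(1−f)/f.
D = 19 × 50 × (1−f)/f ≈ 19 × 50 × 7.00000 ≈ 6650.00 mg.

6650 mg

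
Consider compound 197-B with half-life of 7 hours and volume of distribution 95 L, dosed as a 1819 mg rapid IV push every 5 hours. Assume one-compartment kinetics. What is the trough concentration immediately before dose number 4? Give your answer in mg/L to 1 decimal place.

23.1 mg/L

f = (1/2)^(τ/t½) = (1/2)^(5/7) ≈ 0.6095.
C₀ = D/Vd = 1819/95 ≈ 19.147 mg/L.
Before the 4th dose, 3 doses have been given. Superposition: Cmin = C₀·(f + f² + … + f^3).
≈ 19.147 × (0.6095 + 0.3715 + 0.2264) ≈ 19.147 × 1.2074 ≈ 23.118 mg/L.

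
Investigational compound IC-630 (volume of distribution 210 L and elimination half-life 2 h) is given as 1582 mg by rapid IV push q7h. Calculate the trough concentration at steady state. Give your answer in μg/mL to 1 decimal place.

k = ln2/t½ = ln2/2 ≈ 0.346574 h⁻¹; fraction remaining f = e^(−kτ) = e^(−0.346574×7) ≈ 0.0884.
At steady state, accumulation factor R = 1/(1 − e^(−kτ)) ≈ 1.0970.
Each bolus raises the concentration by D/Vd = 1582/210 ≈ 7.533 μg/mL.
Steady-state peak Cmax,ss = C₀·R ≈ 7.533 × 1.0970 ≈ 8.264 μg/mL.
One interval later, Cmin,ss = Cmax,ss·e^(−kτ) ≈ 8.264 × 0.0884 ≈ 0.731 μg/mL.

0.7 μg/mL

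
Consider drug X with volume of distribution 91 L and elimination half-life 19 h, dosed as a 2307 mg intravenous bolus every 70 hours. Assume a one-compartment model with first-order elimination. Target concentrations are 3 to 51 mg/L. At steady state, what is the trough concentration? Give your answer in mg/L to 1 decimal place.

τ/t½ = 70/19 ≈ 3.6842, so fraction remaining f = (1/2)^(70/19) ≈ 0.0778.
Each bolus raises the concentration by D/Vd = 2307/91 ≈ 25.352 mg/L.
Steady-state trough Cmin,ss = C₀·f/(1−f) ≈ 25.352 × 0.0778/0.9222 ≈ 2.139 mg/L.
Trough 2.1 mg/L vs MEC 3 mg/L: subtherapeutic.

2.1 mg/L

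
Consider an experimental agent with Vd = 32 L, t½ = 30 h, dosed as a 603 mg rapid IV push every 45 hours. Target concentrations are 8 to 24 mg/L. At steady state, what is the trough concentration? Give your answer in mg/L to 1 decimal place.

Over one 45-h interval, 45/30 ≈ 1.5 half-lives elapse, leaving f ≈ 0.3536 of each dose.
Single-dose peak C₀ = D/Vd = 603/32 ≈ 18.844 mg/L.
Steady-state trough Cmin,ss = C₀·f/(1−f) ≈ 18.844 × 0.3536/0.6464 ≈ 10.308 mg/L.
Trough 10.3 mg/L vs MEC 8 mg/L: adequate.

10.3 mg/L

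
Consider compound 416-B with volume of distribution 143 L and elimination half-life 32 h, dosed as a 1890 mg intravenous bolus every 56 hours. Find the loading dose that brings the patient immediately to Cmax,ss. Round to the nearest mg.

2690 mg

f = (1/2)^(56/32) ≈ 0.297302; accumulation ratio R = 1/(1−f) ≈ 1.42309.
Loading dose to hit Cmax,ss on first dose: D_load = D_maint·R ≈ 1890 × 1.42309 ≈ 2689.64 mg.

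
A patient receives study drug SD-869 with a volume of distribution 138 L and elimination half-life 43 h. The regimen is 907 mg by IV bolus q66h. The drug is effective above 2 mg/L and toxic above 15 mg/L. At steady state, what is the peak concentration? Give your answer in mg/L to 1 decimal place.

10.0 mg/L

Over one 66-h interval, 66/43 ≈ 1.5349 half-lives elapse, leaving f ≈ 0.3451 of each dose.
At steady state, accumulation factor R = 1/(1 − e^(−kτ)) ≈ 1.5270.
Each bolus raises the concentration by D/Vd = 907/138 ≈ 6.572 mg/L.
Steady-state peak Cmax,ss = C₀·R ≈ 6.572 × 1.5270 ≈ 10.035 mg/L.
Peak 10.0 mg/L vs MTC 15 mg/L: below toxic threshold.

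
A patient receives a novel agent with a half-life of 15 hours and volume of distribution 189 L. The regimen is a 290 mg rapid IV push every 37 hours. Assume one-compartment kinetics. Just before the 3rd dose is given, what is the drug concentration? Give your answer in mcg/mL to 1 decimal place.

0.3 mcg/mL

f = (1/2)^(τ/t½) = (1/2)^(37/15) ≈ 0.1809.
C₀ = D/Vd = 290/189 ≈ 1.534 mcg/mL.
Before the 3rd dose, 2 doses have been given. Superposition: Cmin = C₀·(f + f²).
≈ 1.534 × (0.1809 + 0.0327) ≈ 1.534 × 0.2136 ≈ 0.328 mcg/mL.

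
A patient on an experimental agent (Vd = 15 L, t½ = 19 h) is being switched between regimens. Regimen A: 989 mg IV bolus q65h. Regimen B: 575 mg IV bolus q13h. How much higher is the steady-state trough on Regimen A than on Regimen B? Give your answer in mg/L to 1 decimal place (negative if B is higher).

-56.4 mg/L

Regimen A: f = (1/2)^(65/19) ≈ 0.0934; Cmin,ss = (989/15)·f/(1−f) ≈ 6.793 mg/L.
Regimen B: f = (1/2)^(13/19) ≈ 0.6223; Cmin,ss = (575/15)·f/(1−f) ≈ 63.158 mg/L.
Difference ≈ 6.793 − 63.158 ≈ -56.365 mg/L.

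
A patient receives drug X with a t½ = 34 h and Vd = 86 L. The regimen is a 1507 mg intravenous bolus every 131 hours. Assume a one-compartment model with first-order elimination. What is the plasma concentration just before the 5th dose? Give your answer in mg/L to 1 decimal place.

f = (1/2)^(τ/t½) = (1/2)^(131/34) ≈ 0.0692.
C₀ = D/Vd = 1507/86 ≈ 17.523 mg/L.
Before the 5th dose, 4 doses have been given. Superposition: Cmin = C₀·(f + f² + … + f^4).
≈ 17.523 × (0.0692 + 0.0048 + 0.0003 + 0.0000) ≈ 17.523 × 0.0743 ≈ 1.302 mg/L.

1.3 mg/L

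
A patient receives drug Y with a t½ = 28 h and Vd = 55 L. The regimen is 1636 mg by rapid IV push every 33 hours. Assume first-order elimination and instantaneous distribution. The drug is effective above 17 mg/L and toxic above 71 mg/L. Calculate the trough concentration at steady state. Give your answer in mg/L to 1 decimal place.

k = ln2/t½ = ln2/28 ≈ 0.024755 h⁻¹; fraction remaining f = e^(−kτ) = e^(−0.024755×33) ≈ 0.4418.
Accumulation ratio R = 1/(1 − f) ≈ 1/0.5582 ≈ 1.7915.
Each bolus raises the concentration by D/Vd = 1636/55 ≈ 29.745 mg/L.
Cmax,ss = C₀/(1 − f) ≈ 29.745/0.5582 ≈ 53.287 mg/L.
Steady-state trough Cmin,ss = Cmax,ss·f ≈ 53.287 × 0.4418 ≈ 23.542 mg/L.
Trough 23.5 mg/L vs MEC 17 mg/L: adequate.

23.5 mg/L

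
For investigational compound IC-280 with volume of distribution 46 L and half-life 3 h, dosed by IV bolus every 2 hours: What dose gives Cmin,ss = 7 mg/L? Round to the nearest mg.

189 mg

τ/t½ = 2/3 ≈ 0.66667, so f = (1/2)^(2/3) ≈ 0.629961.
Cmin,ss = (D/Vd)·f/(1−f), so D = Cmin,ss·Vd·(1−f)/f.
D = 7 × 46 × (1−f)/f ≈ 7 × 46 × 0.58740 ≈ 189.14 mg.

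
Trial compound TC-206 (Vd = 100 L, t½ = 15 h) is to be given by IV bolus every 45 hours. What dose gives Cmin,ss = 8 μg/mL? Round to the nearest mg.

5600 mg

τ/t½ = 45/15 ≈ 3, so f = (1/2)^(45/15) ≈ 0.125000.
Cmin,ss = (D/Vd)·f/(1−f), so D = Cmin,ss·Vd·(1−f)/f.
D = 8 × 100 × (1−f)/f ≈ 8 × 100 × 7.00000 ≈ 5600.00 mg.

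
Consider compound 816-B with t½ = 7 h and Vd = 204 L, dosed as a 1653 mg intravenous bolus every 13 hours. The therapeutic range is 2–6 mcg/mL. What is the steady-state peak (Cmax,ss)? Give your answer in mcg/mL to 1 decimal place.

Over one 13-h interval, 13/7 ≈ 1.8571 half-lives elapse, leaving f ≈ 0.2760 of each dose.
Accumulation ratio R = 1/(1 − f) ≈ 1/0.7240 ≈ 1.3812.
Single-dose peak C₀ = D/Vd = 1653/204 ≈ 8.103 mcg/mL.
Steady-state peak Cmax,ss = C₀·R ≈ 8.103 × 1.3812 ≈ 11.192 mcg/mL.
Peak 11.2 mcg/mL vs MTC 6 mcg/mL: exceeds toxic threshold.

11.2 mcg/mL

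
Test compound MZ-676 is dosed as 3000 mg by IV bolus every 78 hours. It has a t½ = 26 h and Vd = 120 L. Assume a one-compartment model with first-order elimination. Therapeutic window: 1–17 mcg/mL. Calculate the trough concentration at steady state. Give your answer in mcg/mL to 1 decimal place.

3.6 mcg/mL

τ = 78 h = 3 half-lives, so f = (1/2)^3 = 0.125.
Accumulation ratio R = 1/(1 − f) = 1/0.875 = 8/7.
Single-dose peak C₀ = D/Vd = 3000/120 = 25 mcg/mL.
Steady-state peak Cmax,ss = C₀·R = 25 × 8/7 ≈ 28.571 mcg/mL.
Steady-state trough Cmin,ss = Cmax,ss·f ≈ 28.571 × 0.125 ≈ 3.571 mcg/mL.
Trough 3.6 mcg/mL vs MEC 1 mcg/mL: adequate.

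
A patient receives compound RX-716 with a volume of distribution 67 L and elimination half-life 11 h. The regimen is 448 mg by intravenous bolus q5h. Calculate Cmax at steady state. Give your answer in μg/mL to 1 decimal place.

24.7 μg/mL

k = ln2/t½ = ln2/11 ≈ 0.063013 h⁻¹; fraction remaining f = e^(−kτ) = e^(−0.063013×5) ≈ 0.7297.
Accumulation ratio R = 1/(1 − f) ≈ 1/0.2703 ≈ 3.6996.
Each bolus raises the concentration by D/Vd = 448/67 ≈ 6.687 μg/mL.
Cmax,ss = C₀/(1 − f) ≈ 6.687/0.2703 ≈ 24.739 μg/mL.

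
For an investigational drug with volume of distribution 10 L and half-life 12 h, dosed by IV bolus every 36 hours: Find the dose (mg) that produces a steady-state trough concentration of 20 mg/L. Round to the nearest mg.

τ/t½ = 36/12 ≈ 3, so f = (1/2)^(36/12) ≈ 0.125000.
Cmin,ss = (D/Vd)·f/(1−f), so D = Cmin,ss·Vd·(1−f)/f.
D = 20 × 10 × (1−f)/f ≈ 20 × 10 × 7.00000 ≈ 1400.00 mg.

1400 mg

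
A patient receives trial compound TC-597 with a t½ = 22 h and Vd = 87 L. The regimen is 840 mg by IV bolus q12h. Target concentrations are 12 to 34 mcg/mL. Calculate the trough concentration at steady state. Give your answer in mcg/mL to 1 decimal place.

Over one 12-h interval, 12/22 ≈ 0.54545 half-lives elapse, leaving f ≈ 0.6852 of each dose.
Accumulation ratio R = 1/(1 − f) ≈ 1/0.3148 ≈ 3.1766.
Single-dose peak C₀ = D/Vd = 840/87 ≈ 9.655 mcg/mL.
Cmax,ss = C₀/(1 − f) ≈ 9.655/0.3148 ≈ 30.670 mcg/mL.
Steady-state trough Cmin,ss = Cmax,ss·f ≈ 30.670 × 0.6852 ≈ 21.015 mcg/mL.
Trough 21.0 mcg/mL vs MEC 12 mcg/mL: adequate.

21.0 mcg/mL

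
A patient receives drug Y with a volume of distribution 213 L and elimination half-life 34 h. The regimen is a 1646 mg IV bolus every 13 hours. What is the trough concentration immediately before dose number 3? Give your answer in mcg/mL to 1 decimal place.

f = (1/2)^(τ/t½) = (1/2)^(13/34) ≈ 0.7672.
C₀ = D/Vd = 1646/213 ≈ 7.728 mcg/mL.
Before the 3rd dose, 2 doses have been given. Superposition: Cmin = C₀·(f + f²).
≈ 7.728 × (0.7672 + 0.5886) ≈ 7.728 × 1.3558 ≈ 10.478 mcg/mL.

10.5 mcg/mL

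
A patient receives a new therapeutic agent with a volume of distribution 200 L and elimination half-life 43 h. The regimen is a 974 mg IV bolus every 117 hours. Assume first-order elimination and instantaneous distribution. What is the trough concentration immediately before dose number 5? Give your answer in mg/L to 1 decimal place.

0.9 mg/L

f = (1/2)^(τ/t½) = (1/2)^(117/43) ≈ 0.1517.
C₀ = D/Vd = 974/200 ≈ 4.870 mg/L.
Before the 5th dose, 4 doses have been given. Superposition: Cmin = C₀·(f + f² + … + f^4).
≈ 4.870 × (0.1517 + 0.0230 + 0.0035 + 0.0005) ≈ 4.870 × 0.1787 ≈ 0.870 mg/L.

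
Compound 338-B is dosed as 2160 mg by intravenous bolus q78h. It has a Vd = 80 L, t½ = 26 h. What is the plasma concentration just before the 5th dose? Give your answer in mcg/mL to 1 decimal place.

3.9 mcg/mL

f = (1/2)^(τ/t½) = (1/2)^(78/26) ≈ 0.1250.
C₀ = D/Vd = 2160/80 ≈ 27.000 mcg/mL.
Before the 5th dose, 4 doses have been given. Superposition: Cmin = C₀·(f + f² + … + f^4).
≈ 27.000 × (0.1250 + 0.0156 + 0.0020 + 0.0002) ≈ 27.000 × 0.1428 ≈ 3.856 mcg/mL.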